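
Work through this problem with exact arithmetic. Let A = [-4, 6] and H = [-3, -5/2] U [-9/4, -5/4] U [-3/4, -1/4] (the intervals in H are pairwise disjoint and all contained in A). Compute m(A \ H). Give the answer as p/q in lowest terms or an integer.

The ambient interval has length m(A) = 6 - (-4) = 10.
Since the holes are disjoint and sit inside A, by finite additivity
  m(H) = sum_i (b_i - a_i), and m(A \ H) = m(A) - m(H).
Computing the hole measures:
  m(H_1) = -5/2 - (-3) = 1/2.
  m(H_2) = -5/4 - (-9/4) = 1.
  m(H_3) = -1/4 - (-3/4) = 1/2.
Summed: m(H) = 1/2 + 1 + 1/2 = 2.
So m(A \ H) = 10 - 2 = 8.

8


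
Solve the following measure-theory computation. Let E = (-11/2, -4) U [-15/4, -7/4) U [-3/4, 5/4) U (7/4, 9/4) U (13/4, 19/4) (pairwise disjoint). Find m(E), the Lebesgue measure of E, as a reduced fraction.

For pairwise disjoint intervals, m(union_i I_i) = sum_i m(I_i),
and m is invariant under swapping open/closed endpoints (single points have measure 0).
So m(E) = sum_i (b_i - a_i).
  I_1 has length -4 - (-11/2) = 3/2.
  I_2 has length -7/4 - (-15/4) = 2.
  I_3 has length 5/4 - (-3/4) = 2.
  I_4 has length 9/4 - 7/4 = 1/2.
  I_5 has length 19/4 - 13/4 = 3/2.
Summing:
  m(E) = 3/2 + 2 + 2 + 1/2 + 3/2 = 15/2.

15/2


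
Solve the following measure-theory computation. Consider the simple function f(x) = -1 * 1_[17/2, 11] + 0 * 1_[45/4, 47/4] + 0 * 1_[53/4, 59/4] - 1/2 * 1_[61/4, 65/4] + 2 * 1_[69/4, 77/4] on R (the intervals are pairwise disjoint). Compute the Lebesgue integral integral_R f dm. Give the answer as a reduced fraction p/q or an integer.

For a simple function f = sum_i c_i * 1_{A_i} with disjoint A_i,
  integral f dm = sum_i c_i * m(A_i).
Lengths of the A_i:
  m(A_1) = 11 - 17/2 = 5/2.
  m(A_2) = 47/4 - 45/4 = 1/2.
  m(A_3) = 59/4 - 53/4 = 3/2.
  m(A_4) = 65/4 - 61/4 = 1.
  m(A_5) = 77/4 - 69/4 = 2.
Contributions c_i * m(A_i):
  (-1) * (5/2) = -5/2.
  (0) * (1/2) = 0.
  (0) * (3/2) = 0.
  (-1/2) * (1) = -1/2.
  (2) * (2) = 4.
Total: -5/2 + 0 + 0 - 1/2 + 4 = 1.

1


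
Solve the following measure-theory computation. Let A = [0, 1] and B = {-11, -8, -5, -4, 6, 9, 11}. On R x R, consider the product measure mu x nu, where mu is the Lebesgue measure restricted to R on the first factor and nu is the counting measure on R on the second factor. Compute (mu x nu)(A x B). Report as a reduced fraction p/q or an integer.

For a measurable rectangle A x B, the product measure satisfies
  (mu x nu)(A x B) = mu(A) * nu(B).
  mu(A) = 1.
  nu(B) = 7.
  (mu x nu)(A x B) = 1 * 7 = 7.

7


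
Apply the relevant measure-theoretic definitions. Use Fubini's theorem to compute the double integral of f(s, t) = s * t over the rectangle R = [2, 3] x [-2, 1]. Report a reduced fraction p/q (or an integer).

f(s, t) is a tensor product of a function of s and a function of t, and both factors are bounded continuous (hence Lebesgue integrable) on the rectangle, so Fubini's theorem applies:
  integral_R f d(m x m) = (integral_a1^b1 s ds) * (integral_a2^b2 t dt).
Inner integral in s: integral_{2}^{3} s ds = (3^2 - 2^2)/2
  = 5/2.
Inner integral in t: integral_{-2}^{1} t dt = (1^2 - (-2)^2)/2
  = -3/2.
Product: (5/2) * (-3/2) = -15/4.

-15/4


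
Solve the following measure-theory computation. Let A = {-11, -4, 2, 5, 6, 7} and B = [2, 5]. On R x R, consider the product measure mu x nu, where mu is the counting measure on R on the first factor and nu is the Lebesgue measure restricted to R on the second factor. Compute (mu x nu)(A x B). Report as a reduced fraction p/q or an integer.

For a measurable rectangle A x B, the product measure satisfies
  (mu x nu)(A x B) = mu(A) * nu(B).
  mu(A) = 6.
  nu(B) = 3.
  (mu x nu)(A x B) = 6 * 3 = 18.

18


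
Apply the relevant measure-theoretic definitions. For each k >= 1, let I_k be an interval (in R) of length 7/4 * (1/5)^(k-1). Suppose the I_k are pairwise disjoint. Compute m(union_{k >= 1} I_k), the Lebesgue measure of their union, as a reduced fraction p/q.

By countable additivity of the Lebesgue measure on pairwise disjoint measurable sets,
  m(union_{k >= 1} I_k) = sum_{k >= 1} m(I_k) = sum_{k >= 1} a * r^(k-1),
  with a = 7/4 and r = 1/5.
Since 0 < r = 1/5 < 1, the geometric series converges:
  sum_{k >= 1} a * r^(k-1) = a / (1 - r).
  = 7/4 / (1 - 1/5)
  = 7/4 / (4/5)
  = 35/16.

35/16


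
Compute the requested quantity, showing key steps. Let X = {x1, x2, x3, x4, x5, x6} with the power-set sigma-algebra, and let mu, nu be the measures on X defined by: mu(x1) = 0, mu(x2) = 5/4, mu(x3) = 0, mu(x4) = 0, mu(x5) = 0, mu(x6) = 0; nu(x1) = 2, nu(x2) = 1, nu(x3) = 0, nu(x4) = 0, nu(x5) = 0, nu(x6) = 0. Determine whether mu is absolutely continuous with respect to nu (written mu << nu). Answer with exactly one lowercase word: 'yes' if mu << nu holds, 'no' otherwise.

mu << nu means: every nu-null measurable set is also mu-null; equivalently, for every atom x, if nu({x}) = 0 then mu({x}) = 0.
Checking each atom:
  x1: nu = 2 > 0 -> no constraint.
  x2: nu = 1 > 0 -> no constraint.
  x3: nu = 0, mu = 0 -> consistent with mu << nu.
  x4: nu = 0, mu = 0 -> consistent with mu << nu.
  x5: nu = 0, mu = 0 -> consistent with mu << nu.
  x6: nu = 0, mu = 0 -> consistent with mu << nu.
No atom violates the condition. Therefore mu << nu.

yes


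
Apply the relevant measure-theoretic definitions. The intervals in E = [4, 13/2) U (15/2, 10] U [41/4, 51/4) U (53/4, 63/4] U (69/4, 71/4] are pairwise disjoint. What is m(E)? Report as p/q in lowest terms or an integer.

For pairwise disjoint intervals, m(union_i I_i) = sum_i m(I_i),
and m is invariant under swapping open/closed endpoints (single points have measure 0).
So m(E) = sum_i (b_i - a_i).
  I_1 has length 13/2 - 4 = 5/2.
  I_2 has length 10 - 15/2 = 5/2.
  I_3 has length 51/4 - 41/4 = 5/2.
  I_4 has length 63/4 - 53/4 = 5/2.
  I_5 has length 71/4 - 69/4 = 1/2.
Summing:
  m(E) = 5/2 + 5/2 + 5/2 + 5/2 + 1/2 = 21/2.

21/2


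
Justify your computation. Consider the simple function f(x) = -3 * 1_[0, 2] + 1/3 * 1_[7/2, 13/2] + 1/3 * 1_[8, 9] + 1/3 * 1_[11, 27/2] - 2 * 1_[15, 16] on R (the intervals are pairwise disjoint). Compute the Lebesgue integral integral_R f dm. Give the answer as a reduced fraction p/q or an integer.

For a simple function f = sum_i c_i * 1_{A_i} with disjoint A_i,
  integral f dm = sum_i c_i * m(A_i).
Lengths of the A_i:
  m(A_1) = 2 - 0 = 2.
  m(A_2) = 13/2 - 7/2 = 3.
  m(A_3) = 9 - 8 = 1.
  m(A_4) = 27/2 - 11 = 5/2.
  m(A_5) = 16 - 15 = 1.
Contributions c_i * m(A_i):
  (-3) * (2) = -6.
  (1/3) * (3) = 1.
  (1/3) * (1) = 1/3.
  (1/3) * (5/2) = 5/6.
  (-2) * (1) = -2.
Total: -6 + 1 + 1/3 + 5/6 - 2 = -35/6.

-35/6


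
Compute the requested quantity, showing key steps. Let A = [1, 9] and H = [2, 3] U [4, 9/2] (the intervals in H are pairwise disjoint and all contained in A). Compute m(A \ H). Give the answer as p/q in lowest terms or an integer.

The ambient interval has length m(A) = 9 - 1 = 8.
Since the holes are disjoint and sit inside A, by finite additivity
  m(H) = sum_i (b_i - a_i), and m(A \ H) = m(A) - m(H).
Computing the hole measures:
  m(H_1) = 3 - 2 = 1.
  m(H_2) = 9/2 - 4 = 1/2.
Summed: m(H) = 1 + 1/2 = 3/2.
So m(A \ H) = 8 - 3/2 = 13/2.

13/2


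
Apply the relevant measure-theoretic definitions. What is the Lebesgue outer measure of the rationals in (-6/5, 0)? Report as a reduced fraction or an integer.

Q cap (-6/5, 0) is countable; list its elements as q_1, q_2, ... . Fix eps > 0 and cover the k-th point by an interval of length eps * 2^(-k). The cover has total length eps * sum_{k>=1} 2^(-k) = eps, so by definition of outer measure m*(Q cap (-6/5, 0)) <= eps. Since eps was arbitrary and m* >= 0, the outer measure is 0.

0


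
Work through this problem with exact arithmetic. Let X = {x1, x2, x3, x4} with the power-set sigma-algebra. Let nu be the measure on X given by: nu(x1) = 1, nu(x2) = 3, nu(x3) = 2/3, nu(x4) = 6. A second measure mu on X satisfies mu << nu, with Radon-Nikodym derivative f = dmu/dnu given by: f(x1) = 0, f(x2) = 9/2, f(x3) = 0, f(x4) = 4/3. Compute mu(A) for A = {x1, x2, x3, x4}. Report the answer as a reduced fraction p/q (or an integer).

By the defining property of the Radon-Nikodym derivative, for every measurable set A,
  mu(A) = integral_A f dnu.
Since nu is a discrete measure concentrated on the atoms of X, the integral over A reduces to the sum
  mu(A) = sum_{x in A} f(x) * nu({x}).
Computing each term:
  x1: f(x1) * nu(x1) = 0 * 1 = 0.
  x2: f(x2) * nu(x2) = 9/2 * 3 = 27/2.
  x3: f(x3) * nu(x3) = 0 * 2/3 = 0.
  x4: f(x4) * nu(x4) = 4/3 * 6 = 8.
Summing: mu(A) = 0 + 27/2 + 0 + 8 = 43/2.

43/2


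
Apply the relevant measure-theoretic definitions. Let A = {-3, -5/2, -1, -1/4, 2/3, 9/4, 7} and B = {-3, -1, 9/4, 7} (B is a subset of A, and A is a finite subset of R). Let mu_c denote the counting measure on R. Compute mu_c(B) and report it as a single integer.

Counting measure assigns mu_c(E) = |E| (number of elements) when E is finite.
B has 4 element(s), so mu_c(B) = 4.

4


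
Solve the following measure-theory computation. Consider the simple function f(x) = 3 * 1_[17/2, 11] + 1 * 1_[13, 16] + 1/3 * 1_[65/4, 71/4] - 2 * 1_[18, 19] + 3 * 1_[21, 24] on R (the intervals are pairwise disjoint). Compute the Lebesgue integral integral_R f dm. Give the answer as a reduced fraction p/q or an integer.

For a simple function f = sum_i c_i * 1_{A_i} with disjoint A_i,
  integral f dm = sum_i c_i * m(A_i).
Lengths of the A_i:
  m(A_1) = 11 - 17/2 = 5/2.
  m(A_2) = 16 - 13 = 3.
  m(A_3) = 71/4 - 65/4 = 3/2.
  m(A_4) = 19 - 18 = 1.
  m(A_5) = 24 - 21 = 3.
Contributions c_i * m(A_i):
  (3) * (5/2) = 15/2.
  (1) * (3) = 3.
  (1/3) * (3/2) = 1/2.
  (-2) * (1) = -2.
  (3) * (3) = 9.
Total: 15/2 + 3 + 1/2 - 2 + 9 = 18.

18


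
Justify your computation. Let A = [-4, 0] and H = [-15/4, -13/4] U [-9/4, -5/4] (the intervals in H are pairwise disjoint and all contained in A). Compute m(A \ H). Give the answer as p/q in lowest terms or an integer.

The ambient interval has length m(A) = 0 - (-4) = 4.
Since the holes are disjoint and sit inside A, by finite additivity
  m(H) = sum_i (b_i - a_i), and m(A \ H) = m(A) - m(H).
Computing the hole measures:
  m(H_1) = -13/4 - (-15/4) = 1/2.
  m(H_2) = -5/4 - (-9/4) = 1.
Summed: m(H) = 1/2 + 1 = 3/2.
So m(A \ H) = 4 - 3/2 = 5/2.

5/2


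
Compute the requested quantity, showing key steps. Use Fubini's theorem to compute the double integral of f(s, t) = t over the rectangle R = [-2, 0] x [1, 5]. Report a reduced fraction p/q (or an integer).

f(s, t) is a tensor product of a function of s and a function of t, and both factors are bounded continuous (hence Lebesgue integrable) on the rectangle, so Fubini's theorem applies:
  integral_R f d(m x m) = (integral_a1^b1 1 ds) * (integral_a2^b2 t dt).
Inner integral in s: integral_{-2}^{0} 1 ds = (0^1 - (-2)^1)/1
  = 2.
Inner integral in t: integral_{1}^{5} t dt = (5^2 - 1^2)/2
  = 12.
Product: (2) * (12) = 24.

24


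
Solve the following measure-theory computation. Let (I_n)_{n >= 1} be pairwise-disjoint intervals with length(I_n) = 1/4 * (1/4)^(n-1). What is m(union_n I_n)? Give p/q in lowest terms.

By countable additivity of the Lebesgue measure on pairwise disjoint measurable sets,
  m(union_{n >= 1} I_n) = sum_{n >= 1} m(I_n) = sum_{n >= 1} a * r^(n-1),
  with a = 1/4 and r = 1/4.
Since 0 < r = 1/4 < 1, the geometric series converges:
  sum_{n >= 1} a * r^(n-1) = a / (1 - r).
  = 1/4 / (1 - 1/4)
  = 1/4 / (3/4)
  = 1/3.

1/3


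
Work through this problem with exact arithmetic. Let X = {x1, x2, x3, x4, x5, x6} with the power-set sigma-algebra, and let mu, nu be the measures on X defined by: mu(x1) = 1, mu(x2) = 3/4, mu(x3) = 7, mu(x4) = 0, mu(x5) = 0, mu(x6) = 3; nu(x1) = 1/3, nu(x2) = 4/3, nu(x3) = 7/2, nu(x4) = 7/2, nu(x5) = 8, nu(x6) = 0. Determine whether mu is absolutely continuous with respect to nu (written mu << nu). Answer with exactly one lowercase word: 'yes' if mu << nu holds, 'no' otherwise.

mu << nu means: every nu-null measurable set is also mu-null; equivalently, for every atom x, if nu({x}) = 0 then mu({x}) = 0.
Checking each atom:
  x1: nu = 1/3 > 0 -> no constraint.
  x2: nu = 4/3 > 0 -> no constraint.
  x3: nu = 7/2 > 0 -> no constraint.
  x4: nu = 7/2 > 0 -> no constraint.
  x5: nu = 8 > 0 -> no constraint.
  x6: nu = 0, mu = 3 > 0 -> violates mu << nu.
The atom(s) x6 violate the condition (nu = 0 but mu > 0). Therefore mu is NOT absolutely continuous w.r.t. nu.

no


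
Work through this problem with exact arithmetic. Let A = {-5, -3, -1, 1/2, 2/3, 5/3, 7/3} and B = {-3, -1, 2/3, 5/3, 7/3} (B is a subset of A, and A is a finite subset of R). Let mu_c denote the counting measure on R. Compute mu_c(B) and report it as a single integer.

Counting measure assigns mu_c(E) = |E| (number of elements) when E is finite.
B has 5 element(s), so mu_c(B) = 5.

5


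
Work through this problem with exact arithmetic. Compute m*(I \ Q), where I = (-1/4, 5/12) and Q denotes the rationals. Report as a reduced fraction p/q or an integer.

The interval I = (-1/4, 5/12) has m(I) = 5/12 - (-1/4) = 2/3 (endpoints are measure-zero, so open/closed/half-open agree). Write I = (I cap Q) u (I \ Q). The rationals in I are countable, so m*(I cap Q) = 0 (cover each rational by intervals whose total length is arbitrarily small). By countable subadditivity m*(I) <= m*(I cap Q) + m*(I \ Q), hence m*(I \ Q) >= m(I) = 2/3. The reverse inequality m*(I \ Q) <= m*(I) = 2/3 is trivial since (I \ Q) is a subset of I. Therefore m*(I \ Q) = 2/3.

2/3


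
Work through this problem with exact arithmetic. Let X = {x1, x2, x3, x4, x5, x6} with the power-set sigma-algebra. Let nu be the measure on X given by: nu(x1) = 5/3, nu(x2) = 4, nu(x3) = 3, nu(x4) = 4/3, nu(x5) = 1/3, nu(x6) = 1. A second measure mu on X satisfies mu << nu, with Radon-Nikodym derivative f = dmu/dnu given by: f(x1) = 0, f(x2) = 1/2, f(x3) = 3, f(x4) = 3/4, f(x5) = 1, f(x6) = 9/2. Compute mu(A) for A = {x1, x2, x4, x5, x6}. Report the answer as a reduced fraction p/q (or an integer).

By the defining property of the Radon-Nikodym derivative, for every measurable set A,
  mu(A) = integral_A f dnu.
Since nu is a discrete measure concentrated on the atoms of X, the integral over A reduces to the sum
  mu(A) = sum_{x in A} f(x) * nu({x}).
Computing each term:
  x1: f(x1) * nu(x1) = 0 * 5/3 = 0.
  x2: f(x2) * nu(x2) = 1/2 * 4 = 2.
  x4: f(x4) * nu(x4) = 3/4 * 4/3 = 1.
  x5: f(x5) * nu(x5) = 1 * 1/3 = 1/3.
  x6: f(x6) * nu(x6) = 9/2 * 1 = 9/2.
Summing: mu(A) = 0 + 2 + 1 + 1/3 + 9/2 = 47/6.

47/6


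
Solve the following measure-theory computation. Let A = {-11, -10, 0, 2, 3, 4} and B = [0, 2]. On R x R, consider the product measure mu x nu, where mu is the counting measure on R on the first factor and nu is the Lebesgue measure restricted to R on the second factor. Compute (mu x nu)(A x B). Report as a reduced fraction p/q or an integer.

For a measurable rectangle A x B, the product measure satisfies
  (mu x nu)(A x B) = mu(A) * nu(B).
  mu(A) = 6.
  nu(B) = 2.
  (mu x nu)(A x B) = 6 * 2 = 12.

12


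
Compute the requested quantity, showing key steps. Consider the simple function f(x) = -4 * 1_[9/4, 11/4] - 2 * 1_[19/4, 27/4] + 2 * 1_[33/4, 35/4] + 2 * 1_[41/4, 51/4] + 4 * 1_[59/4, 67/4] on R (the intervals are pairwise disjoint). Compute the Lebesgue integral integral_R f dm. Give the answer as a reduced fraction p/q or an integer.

For a simple function f = sum_i c_i * 1_{A_i} with disjoint A_i,
  integral f dm = sum_i c_i * m(A_i).
Lengths of the A_i:
  m(A_1) = 11/4 - 9/4 = 1/2.
  m(A_2) = 27/4 - 19/4 = 2.
  m(A_3) = 35/4 - 33/4 = 1/2.
  m(A_4) = 51/4 - 41/4 = 5/2.
  m(A_5) = 67/4 - 59/4 = 2.
Contributions c_i * m(A_i):
  (-4) * (1/2) = -2.
  (-2) * (2) = -4.
  (2) * (1/2) = 1.
  (2) * (5/2) = 5.
  (4) * (2) = 8.
Total: -2 - 4 + 1 + 5 + 8 = 8.

8


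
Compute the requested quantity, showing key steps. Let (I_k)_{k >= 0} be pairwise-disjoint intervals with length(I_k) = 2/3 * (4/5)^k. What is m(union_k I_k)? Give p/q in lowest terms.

By countable additivity of the Lebesgue measure on pairwise disjoint measurable sets,
  m(union_{k >= 0} I_k) = sum_{k >= 0} m(I_k) = sum_{k >= 0} a * r^k,
  with a = 2/3 and r = 4/5.
Since 0 < r = 4/5 < 1, the geometric series converges:
  sum_{k >= 0} a * r^k = a / (1 - r).
  = 2/3 / (1 - 4/5)
  = 2/3 / (1/5)
  = 10/3.

10/3


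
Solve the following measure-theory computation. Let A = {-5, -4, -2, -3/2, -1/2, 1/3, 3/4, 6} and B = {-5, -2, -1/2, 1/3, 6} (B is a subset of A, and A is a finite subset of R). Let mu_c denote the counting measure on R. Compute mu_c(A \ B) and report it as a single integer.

Counting measure assigns mu_c(E) = |E| (number of elements) when E is finite. For B subset A, A \ B is the set of elements of A not in B, so |A \ B| = |A| - |B|.
|A| = 8, |B| = 5, so mu_c(A \ B) = 8 - 5 = 3.

3


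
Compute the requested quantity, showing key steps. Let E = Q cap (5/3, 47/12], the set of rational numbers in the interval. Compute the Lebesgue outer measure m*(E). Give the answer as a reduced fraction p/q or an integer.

Q cap (5/3, 47/12] is countable; list its elements as q_1, q_2, ... . Fix eps > 0 and cover the k-th point by an interval of length eps * 2^(-k). The cover has total length eps * sum_{k>=1} 2^(-k) = eps, so by definition of outer measure m*(Q cap (5/3, 47/12]) <= eps. Since eps was arbitrary and m* >= 0, the outer measure is 0.

0


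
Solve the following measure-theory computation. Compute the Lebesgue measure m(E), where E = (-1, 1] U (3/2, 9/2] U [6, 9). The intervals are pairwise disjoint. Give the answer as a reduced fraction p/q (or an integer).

For pairwise disjoint intervals, m(union_i I_i) = sum_i m(I_i),
and m is invariant under swapping open/closed endpoints (single points have measure 0).
So m(E) = sum_i (b_i - a_i).
  I_1 has length 1 - (-1) = 2.
  I_2 has length 9/2 - 3/2 = 3.
  I_3 has length 9 - 6 = 3.
Summing:
  m(E) = 2 + 3 + 3 = 8.

8


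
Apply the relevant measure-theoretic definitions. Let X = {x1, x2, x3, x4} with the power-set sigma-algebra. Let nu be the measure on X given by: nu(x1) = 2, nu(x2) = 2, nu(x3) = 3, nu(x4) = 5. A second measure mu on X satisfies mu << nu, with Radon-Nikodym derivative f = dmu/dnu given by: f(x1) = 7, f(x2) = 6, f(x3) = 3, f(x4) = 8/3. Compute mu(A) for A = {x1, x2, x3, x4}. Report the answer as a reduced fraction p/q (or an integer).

By the defining property of the Radon-Nikodym derivative, for every measurable set A,
  mu(A) = integral_A f dnu.
Since nu is a discrete measure concentrated on the atoms of X, the integral over A reduces to the sum
  mu(A) = sum_{x in A} f(x) * nu({x}).
Computing each term:
  x1: f(x1) * nu(x1) = 7 * 2 = 14.
  x2: f(x2) * nu(x2) = 6 * 2 = 12.
  x3: f(x3) * nu(x3) = 3 * 3 = 9.
  x4: f(x4) * nu(x4) = 8/3 * 5 = 40/3.
Summing: mu(A) = 14 + 12 + 9 + 40/3 = 145/3.

145/3


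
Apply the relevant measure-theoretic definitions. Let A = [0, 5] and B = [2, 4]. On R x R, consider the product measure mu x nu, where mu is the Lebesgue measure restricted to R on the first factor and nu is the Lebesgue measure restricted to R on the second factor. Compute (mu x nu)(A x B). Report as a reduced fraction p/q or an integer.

For a measurable rectangle A x B, the product measure satisfies
  (mu x nu)(A x B) = mu(A) * nu(B).
  mu(A) = 5.
  nu(B) = 2.
  (mu x nu)(A x B) = 5 * 2 = 10.

10


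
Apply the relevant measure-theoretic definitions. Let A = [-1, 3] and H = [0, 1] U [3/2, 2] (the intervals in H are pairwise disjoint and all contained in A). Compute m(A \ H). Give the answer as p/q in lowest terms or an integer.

The ambient interval has length m(A) = 3 - (-1) = 4.
Since the holes are disjoint and sit inside A, by finite additivity
  m(H) = sum_i (b_i - a_i), and m(A \ H) = m(A) - m(H).
Computing the hole measures:
  m(H_1) = 1 - 0 = 1.
  m(H_2) = 2 - 3/2 = 1/2.
Summed: m(H) = 1 + 1/2 = 3/2.
So m(A \ H) = 4 - 3/2 = 5/2.

5/2


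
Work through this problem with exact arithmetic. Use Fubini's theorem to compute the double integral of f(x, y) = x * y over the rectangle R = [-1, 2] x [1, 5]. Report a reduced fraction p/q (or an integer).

f(x, y) is a tensor product of a function of x and a function of y, and both factors are bounded continuous (hence Lebesgue integrable) on the rectangle, so Fubini's theorem applies:
  integral_R f d(m x m) = (integral_a1^b1 x dx) * (integral_a2^b2 y dy).
Inner integral in x: integral_{-1}^{2} x dx = (2^2 - (-1)^2)/2
  = 3/2.
Inner integral in y: integral_{1}^{5} y dy = (5^2 - 1^2)/2
  = 12.
Product: (3/2) * (12) = 18.

18


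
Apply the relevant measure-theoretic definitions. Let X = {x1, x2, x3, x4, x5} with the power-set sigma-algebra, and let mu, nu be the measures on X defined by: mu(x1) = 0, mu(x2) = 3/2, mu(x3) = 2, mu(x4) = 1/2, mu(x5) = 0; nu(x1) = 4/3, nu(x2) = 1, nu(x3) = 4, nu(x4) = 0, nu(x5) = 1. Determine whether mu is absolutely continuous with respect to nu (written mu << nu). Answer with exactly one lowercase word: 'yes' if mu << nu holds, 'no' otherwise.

mu << nu means: every nu-null measurable set is also mu-null; equivalently, for every atom x, if nu({x}) = 0 then mu({x}) = 0.
Checking each atom:
  x1: nu = 4/3 > 0 -> no constraint.
  x2: nu = 1 > 0 -> no constraint.
  x3: nu = 4 > 0 -> no constraint.
  x4: nu = 0, mu = 1/2 > 0 -> violates mu << nu.
  x5: nu = 1 > 0 -> no constraint.
The atom(s) x4 violate the condition (nu = 0 but mu > 0). Therefore mu is NOT absolutely continuous w.r.t. nu.

no


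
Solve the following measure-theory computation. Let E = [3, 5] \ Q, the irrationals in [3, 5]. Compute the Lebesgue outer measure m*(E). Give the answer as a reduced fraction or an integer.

The interval I = [3, 5] has m(I) = 5 - 3 = 2 (endpoints are measure-zero, so open/closed/half-open agree). Write I = (I cap Q) u (I \ Q). The rationals in I are countable, so m*(I cap Q) = 0 (cover each rational by intervals whose total length is arbitrarily small). By countable subadditivity m*(I) <= m*(I cap Q) + m*(I \ Q), hence m*(I \ Q) >= m(I) = 2. The reverse inequality m*(I \ Q) <= m*(I) = 2 is trivial since (I \ Q) is a subset of I. Therefore m*(I \ Q) = 2.

2


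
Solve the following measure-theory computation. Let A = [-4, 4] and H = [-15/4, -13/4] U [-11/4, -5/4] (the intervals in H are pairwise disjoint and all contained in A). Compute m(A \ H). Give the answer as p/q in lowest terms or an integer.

The ambient interval has length m(A) = 4 - (-4) = 8.
Since the holes are disjoint and sit inside A, by finite additivity
  m(H) = sum_i (b_i - a_i), and m(A \ H) = m(A) - m(H).
Computing the hole measures:
  m(H_1) = -13/4 - (-15/4) = 1/2.
  m(H_2) = -5/4 - (-11/4) = 3/2.
Summed: m(H) = 1/2 + 3/2 = 2.
So m(A \ H) = 8 - 2 = 6.

6


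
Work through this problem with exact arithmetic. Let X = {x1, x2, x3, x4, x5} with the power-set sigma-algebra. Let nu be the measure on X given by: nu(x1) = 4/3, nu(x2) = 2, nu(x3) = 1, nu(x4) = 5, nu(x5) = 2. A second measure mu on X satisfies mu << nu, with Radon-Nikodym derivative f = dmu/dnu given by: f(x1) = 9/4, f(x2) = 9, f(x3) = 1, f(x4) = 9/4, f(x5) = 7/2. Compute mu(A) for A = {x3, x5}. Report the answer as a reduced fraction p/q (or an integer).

By the defining property of the Radon-Nikodym derivative, for every measurable set A,
  mu(A) = integral_A f dnu.
Since nu is a discrete measure concentrated on the atoms of X, the integral over A reduces to the sum
  mu(A) = sum_{x in A} f(x) * nu({x}).
Computing each term:
  x3: f(x3) * nu(x3) = 1 * 1 = 1.
  x5: f(x5) * nu(x5) = 7/2 * 2 = 7.
Summing: mu(A) = 1 + 7 = 8.

8


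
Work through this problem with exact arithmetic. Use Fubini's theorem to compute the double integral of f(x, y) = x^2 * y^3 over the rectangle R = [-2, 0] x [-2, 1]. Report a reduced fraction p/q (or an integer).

f(x, y) is a tensor product of a function of x and a function of y, and both factors are bounded continuous (hence Lebesgue integrable) on the rectangle, so Fubini's theorem applies:
  integral_R f d(m x m) = (integral_a1^b1 x^2 dx) * (integral_a2^b2 y^3 dy).
Inner integral in x: integral_{-2}^{0} x^2 dx = (0^3 - (-2)^3)/3
  = 8/3.
Inner integral in y: integral_{-2}^{1} y^3 dy = (1^4 - (-2)^4)/4
  = -15/4.
Product: (8/3) * (-15/4) = -10.

-10


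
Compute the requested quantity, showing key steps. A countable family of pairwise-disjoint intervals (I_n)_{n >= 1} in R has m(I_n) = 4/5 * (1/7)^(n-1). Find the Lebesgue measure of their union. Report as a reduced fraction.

By countable additivity of the Lebesgue measure on pairwise disjoint measurable sets,
  m(union_{n >= 1} I_n) = sum_{n >= 1} m(I_n) = sum_{n >= 1} a * r^(n-1),
  with a = 4/5 and r = 1/7.
Since 0 < r = 1/7 < 1, the geometric series converges:
  sum_{n >= 1} a * r^(n-1) = a / (1 - r).
  = 4/5 / (1 - 1/7)
  = 4/5 / (6/7)
  = 14/15.

14/15


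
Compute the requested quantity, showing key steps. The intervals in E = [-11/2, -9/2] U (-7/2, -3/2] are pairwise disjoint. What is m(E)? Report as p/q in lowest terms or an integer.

For pairwise disjoint intervals, m(union_i I_i) = sum_i m(I_i),
and m is invariant under swapping open/closed endpoints (single points have measure 0).
So m(E) = sum_i (b_i - a_i).
  I_1 has length -9/2 - (-11/2) = 1.
  I_2 has length -3/2 - (-7/2) = 2.
Summing:
  m(E) = 1 + 2 = 3.

3


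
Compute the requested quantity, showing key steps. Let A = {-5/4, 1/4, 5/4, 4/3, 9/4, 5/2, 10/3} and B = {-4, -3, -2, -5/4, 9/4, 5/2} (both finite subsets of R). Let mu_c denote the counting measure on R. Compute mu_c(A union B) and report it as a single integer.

Counting measure on a finite set equals cardinality. By inclusion-exclusion, |A union B| = |A| + |B| - |A cap B|.
|A| = 7, |B| = 6, |A cap B| = 3.
So mu_c(A union B) = 7 + 6 - 3 = 10.

10


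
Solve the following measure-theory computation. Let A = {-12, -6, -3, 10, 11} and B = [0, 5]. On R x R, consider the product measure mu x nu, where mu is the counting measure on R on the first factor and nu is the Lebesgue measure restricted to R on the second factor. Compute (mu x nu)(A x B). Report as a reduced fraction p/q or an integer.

For a measurable rectangle A x B, the product measure satisfies
  (mu x nu)(A x B) = mu(A) * nu(B).
  mu(A) = 5.
  nu(B) = 5.
  (mu x nu)(A x B) = 5 * 5 = 25.

25


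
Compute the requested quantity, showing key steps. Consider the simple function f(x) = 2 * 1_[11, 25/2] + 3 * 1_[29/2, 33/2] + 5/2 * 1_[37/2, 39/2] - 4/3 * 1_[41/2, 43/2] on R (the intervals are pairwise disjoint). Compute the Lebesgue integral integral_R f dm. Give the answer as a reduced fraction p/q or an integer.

For a simple function f = sum_i c_i * 1_{A_i} with disjoint A_i,
  integral f dm = sum_i c_i * m(A_i).
Lengths of the A_i:
  m(A_1) = 25/2 - 11 = 3/2.
  m(A_2) = 33/2 - 29/2 = 2.
  m(A_3) = 39/2 - 37/2 = 1.
  m(A_4) = 43/2 - 41/2 = 1.
Contributions c_i * m(A_i):
  (2) * (3/2) = 3.
  (3) * (2) = 6.
  (5/2) * (1) = 5/2.
  (-4/3) * (1) = -4/3.
Total: 3 + 6 + 5/2 - 4/3 = 61/6.

61/6


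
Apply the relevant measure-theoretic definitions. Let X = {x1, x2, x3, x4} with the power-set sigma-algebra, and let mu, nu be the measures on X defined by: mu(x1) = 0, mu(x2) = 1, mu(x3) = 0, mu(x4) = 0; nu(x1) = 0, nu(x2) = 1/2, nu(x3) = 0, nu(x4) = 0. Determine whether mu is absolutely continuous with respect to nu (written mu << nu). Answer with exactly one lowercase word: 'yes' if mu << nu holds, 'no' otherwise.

mu << nu means: every nu-null measurable set is also mu-null; equivalently, for every atom x, if nu({x}) = 0 then mu({x}) = 0.
Checking each atom:
  x1: nu = 0, mu = 0 -> consistent with mu << nu.
  x2: nu = 1/2 > 0 -> no constraint.
  x3: nu = 0, mu = 0 -> consistent with mu << nu.
  x4: nu = 0, mu = 0 -> consistent with mu << nu.
No atom violates the condition. Therefore mu << nu.

yes


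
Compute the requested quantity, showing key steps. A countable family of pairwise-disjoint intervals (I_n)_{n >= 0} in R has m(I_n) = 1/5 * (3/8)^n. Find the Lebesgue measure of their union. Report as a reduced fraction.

By countable additivity of the Lebesgue measure on pairwise disjoint measurable sets,
  m(union_{n >= 0} I_n) = sum_{n >= 0} m(I_n) = sum_{n >= 0} a * r^n,
  with a = 1/5 and r = 3/8.
Since 0 < r = 3/8 < 1, the geometric series converges:
  sum_{n >= 0} a * r^n = a / (1 - r).
  = 1/5 / (1 - 3/8)
  = 1/5 / (5/8)
  = 8/25.

8/25


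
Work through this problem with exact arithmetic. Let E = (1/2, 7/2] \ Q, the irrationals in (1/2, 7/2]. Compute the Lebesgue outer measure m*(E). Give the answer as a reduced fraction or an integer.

The interval I = (1/2, 7/2] has m(I) = 7/2 - 1/2 = 3 (endpoints are measure-zero, so open/closed/half-open agree). Write I = (I cap Q) u (I \ Q). The rationals in I are countable, so m*(I cap Q) = 0 (cover each rational by intervals whose total length is arbitrarily small). By countable subadditivity m*(I) <= m*(I cap Q) + m*(I \ Q), hence m*(I \ Q) >= m(I) = 3. The reverse inequality m*(I \ Q) <= m*(I) = 3 is trivial since (I \ Q) is a subset of I. Therefore m*(I \ Q) = 3.

3


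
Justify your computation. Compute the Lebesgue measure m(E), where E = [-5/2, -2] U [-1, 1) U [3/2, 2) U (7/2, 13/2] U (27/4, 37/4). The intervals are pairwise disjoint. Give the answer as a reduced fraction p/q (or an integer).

For pairwise disjoint intervals, m(union_i I_i) = sum_i m(I_i),
and m is invariant under swapping open/closed endpoints (single points have measure 0).
So m(E) = sum_i (b_i - a_i).
  I_1 has length -2 - (-5/2) = 1/2.
  I_2 has length 1 - (-1) = 2.
  I_3 has length 2 - 3/2 = 1/2.
  I_4 has length 13/2 - 7/2 = 3.
  I_5 has length 37/4 - 27/4 = 5/2.
Summing:
  m(E) = 1/2 + 2 + 1/2 + 3 + 5/2 = 17/2.

17/2


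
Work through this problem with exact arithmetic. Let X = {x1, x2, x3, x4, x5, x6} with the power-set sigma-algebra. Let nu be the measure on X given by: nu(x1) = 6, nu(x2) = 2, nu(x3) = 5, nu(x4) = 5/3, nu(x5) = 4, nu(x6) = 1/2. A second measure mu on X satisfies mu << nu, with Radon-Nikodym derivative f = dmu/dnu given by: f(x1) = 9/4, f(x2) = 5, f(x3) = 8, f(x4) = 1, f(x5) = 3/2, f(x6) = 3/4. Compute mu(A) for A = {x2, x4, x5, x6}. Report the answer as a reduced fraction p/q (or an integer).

By the defining property of the Radon-Nikodym derivative, for every measurable set A,
  mu(A) = integral_A f dnu.
Since nu is a discrete measure concentrated on the atoms of X, the integral over A reduces to the sum
  mu(A) = sum_{x in A} f(x) * nu({x}).
Computing each term:
  x2: f(x2) * nu(x2) = 5 * 2 = 10.
  x4: f(x4) * nu(x4) = 1 * 5/3 = 5/3.
  x5: f(x5) * nu(x5) = 3/2 * 4 = 6.
  x6: f(x6) * nu(x6) = 3/4 * 1/2 = 3/8.
Summing: mu(A) = 10 + 5/3 + 6 + 3/8 = 433/24.

433/24


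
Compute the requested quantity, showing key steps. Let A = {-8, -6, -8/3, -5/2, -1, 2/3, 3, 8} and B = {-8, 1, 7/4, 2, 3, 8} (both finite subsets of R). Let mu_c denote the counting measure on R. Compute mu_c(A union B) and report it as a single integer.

Counting measure on a finite set equals cardinality. By inclusion-exclusion, |A union B| = |A| + |B| - |A cap B|.
|A| = 8, |B| = 6, |A cap B| = 3.
So mu_c(A union B) = 8 + 6 - 3 = 11.

11


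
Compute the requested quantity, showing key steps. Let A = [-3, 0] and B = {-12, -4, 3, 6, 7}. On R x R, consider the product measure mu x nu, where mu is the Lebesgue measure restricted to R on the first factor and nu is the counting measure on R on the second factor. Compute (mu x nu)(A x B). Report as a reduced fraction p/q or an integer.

For a measurable rectangle A x B, the product measure satisfies
  (mu x nu)(A x B) = mu(A) * nu(B).
  mu(A) = 3.
  nu(B) = 5.
  (mu x nu)(A x B) = 3 * 5 = 15.

15


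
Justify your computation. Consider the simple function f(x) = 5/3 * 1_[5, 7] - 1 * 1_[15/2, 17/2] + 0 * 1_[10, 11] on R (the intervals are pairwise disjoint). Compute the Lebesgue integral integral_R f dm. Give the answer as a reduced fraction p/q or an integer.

For a simple function f = sum_i c_i * 1_{A_i} with disjoint A_i,
  integral f dm = sum_i c_i * m(A_i).
Lengths of the A_i:
  m(A_1) = 7 - 5 = 2.
  m(A_2) = 17/2 - 15/2 = 1.
  m(A_3) = 11 - 10 = 1.
Contributions c_i * m(A_i):
  (5/3) * (2) = 10/3.
  (-1) * (1) = -1.
  (0) * (1) = 0.
Total: 10/3 - 1 + 0 = 7/3.

7/3


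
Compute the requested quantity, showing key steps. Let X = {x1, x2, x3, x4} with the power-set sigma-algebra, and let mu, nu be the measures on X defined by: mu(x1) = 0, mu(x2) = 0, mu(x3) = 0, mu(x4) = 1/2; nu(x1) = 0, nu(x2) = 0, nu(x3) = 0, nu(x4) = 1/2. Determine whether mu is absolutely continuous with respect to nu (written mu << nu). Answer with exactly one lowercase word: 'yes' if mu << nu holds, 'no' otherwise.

mu << nu means: every nu-null measurable set is also mu-null; equivalently, for every atom x, if nu({x}) = 0 then mu({x}) = 0.
Checking each atom:
  x1: nu = 0, mu = 0 -> consistent with mu << nu.
  x2: nu = 0, mu = 0 -> consistent with mu << nu.
  x3: nu = 0, mu = 0 -> consistent with mu << nu.
  x4: nu = 1/2 > 0 -> no constraint.
No atom violates the condition. Therefore mu << nu.

yes


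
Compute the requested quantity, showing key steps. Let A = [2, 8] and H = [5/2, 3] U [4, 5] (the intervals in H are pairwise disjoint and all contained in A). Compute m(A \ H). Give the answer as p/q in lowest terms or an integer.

The ambient interval has length m(A) = 8 - 2 = 6.
Since the holes are disjoint and sit inside A, by finite additivity
  m(H) = sum_i (b_i - a_i), and m(A \ H) = m(A) - m(H).
Computing the hole measures:
  m(H_1) = 3 - 5/2 = 1/2.
  m(H_2) = 5 - 4 = 1.
Summed: m(H) = 1/2 + 1 = 3/2.
So m(A \ H) = 6 - 3/2 = 9/2.

9/2


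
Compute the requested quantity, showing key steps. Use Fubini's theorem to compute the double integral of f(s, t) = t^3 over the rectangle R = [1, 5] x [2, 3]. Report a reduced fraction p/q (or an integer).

f(s, t) is a tensor product of a function of s and a function of t, and both factors are bounded continuous (hence Lebesgue integrable) on the rectangle, so Fubini's theorem applies:
  integral_R f d(m x m) = (integral_a1^b1 1 ds) * (integral_a2^b2 t^3 dt).
Inner integral in s: integral_{1}^{5} 1 ds = (5^1 - 1^1)/1
  = 4.
Inner integral in t: integral_{2}^{3} t^3 dt = (3^4 - 2^4)/4
  = 65/4.
Product: (4) * (65/4) = 65.

65


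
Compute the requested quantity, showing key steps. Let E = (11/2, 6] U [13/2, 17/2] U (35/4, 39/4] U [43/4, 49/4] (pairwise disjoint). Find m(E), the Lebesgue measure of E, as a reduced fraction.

For pairwise disjoint intervals, m(union_i I_i) = sum_i m(I_i),
and m is invariant under swapping open/closed endpoints (single points have measure 0).
So m(E) = sum_i (b_i - a_i).
  I_1 has length 6 - 11/2 = 1/2.
  I_2 has length 17/2 - 13/2 = 2.
  I_3 has length 39/4 - 35/4 = 1.
  I_4 has length 49/4 - 43/4 = 3/2.
Summing:
  m(E) = 1/2 + 2 + 1 + 3/2 = 5.

5


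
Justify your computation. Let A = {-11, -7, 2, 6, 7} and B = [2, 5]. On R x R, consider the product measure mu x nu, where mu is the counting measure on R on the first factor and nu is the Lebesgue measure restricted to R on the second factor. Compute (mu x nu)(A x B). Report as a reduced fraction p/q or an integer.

For a measurable rectangle A x B, the product measure satisfies
  (mu x nu)(A x B) = mu(A) * nu(B).
  mu(A) = 5.
  nu(B) = 3.
  (mu x nu)(A x B) = 5 * 3 = 15.

15


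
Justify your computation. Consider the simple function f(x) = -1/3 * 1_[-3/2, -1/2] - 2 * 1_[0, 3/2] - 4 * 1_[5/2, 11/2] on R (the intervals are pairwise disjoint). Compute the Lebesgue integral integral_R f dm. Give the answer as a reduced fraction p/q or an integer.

For a simple function f = sum_i c_i * 1_{A_i} with disjoint A_i,
  integral f dm = sum_i c_i * m(A_i).
Lengths of the A_i:
  m(A_1) = -1/2 - (-3/2) = 1.
  m(A_2) = 3/2 - 0 = 3/2.
  m(A_3) = 11/2 - 5/2 = 3.
Contributions c_i * m(A_i):
  (-1/3) * (1) = -1/3.
  (-2) * (3/2) = -3.
  (-4) * (3) = -12.
Total: -1/3 - 3 - 12 = -46/3.

-46/3


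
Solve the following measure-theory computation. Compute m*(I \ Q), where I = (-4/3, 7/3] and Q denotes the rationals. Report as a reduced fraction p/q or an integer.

The interval I = (-4/3, 7/3] has m(I) = 7/3 - (-4/3) = 11/3 (endpoints are measure-zero, so open/closed/half-open agree). Write I = (I cap Q) u (I \ Q). The rationals in I are countable, so m*(I cap Q) = 0 (cover each rational by intervals whose total length is arbitrarily small). By countable subadditivity m*(I) <= m*(I cap Q) + m*(I \ Q), hence m*(I \ Q) >= m(I) = 11/3. The reverse inequality m*(I \ Q) <= m*(I) = 11/3 is trivial since (I \ Q) is a subset of I. Therefore m*(I \ Q) = 11/3.

11/3


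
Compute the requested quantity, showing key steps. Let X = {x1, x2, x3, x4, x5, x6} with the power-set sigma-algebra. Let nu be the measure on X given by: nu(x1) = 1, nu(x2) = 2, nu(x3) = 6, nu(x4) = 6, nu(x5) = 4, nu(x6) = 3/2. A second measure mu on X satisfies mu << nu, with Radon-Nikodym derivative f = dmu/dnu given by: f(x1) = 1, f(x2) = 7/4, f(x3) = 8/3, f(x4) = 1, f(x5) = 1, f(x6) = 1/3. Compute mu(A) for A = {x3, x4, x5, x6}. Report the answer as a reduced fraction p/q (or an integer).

By the defining property of the Radon-Nikodym derivative, for every measurable set A,
  mu(A) = integral_A f dnu.
Since nu is a discrete measure concentrated on the atoms of X, the integral over A reduces to the sum
  mu(A) = sum_{x in A} f(x) * nu({x}).
Computing each term:
  x3: f(x3) * nu(x3) = 8/3 * 6 = 16.
  x4: f(x4) * nu(x4) = 1 * 6 = 6.
  x5: f(x5) * nu(x5) = 1 * 4 = 4.
  x6: f(x6) * nu(x6) = 1/3 * 3/2 = 1/2.
Summing: mu(A) = 16 + 6 + 4 + 1/2 = 53/2.

53/2


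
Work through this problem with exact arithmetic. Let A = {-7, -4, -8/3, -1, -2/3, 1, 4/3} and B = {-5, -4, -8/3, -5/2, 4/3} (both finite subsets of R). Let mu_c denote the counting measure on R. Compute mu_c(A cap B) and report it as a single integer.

Counting measure on a finite set equals cardinality. mu_c(A cap B) = |A cap B| (elements appearing in both).
Enumerating the elements of A that also lie in B gives 3 element(s).
So mu_c(A cap B) = 3.

3


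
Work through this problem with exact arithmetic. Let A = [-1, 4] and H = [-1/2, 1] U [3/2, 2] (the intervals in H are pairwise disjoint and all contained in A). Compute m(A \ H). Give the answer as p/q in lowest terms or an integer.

The ambient interval has length m(A) = 4 - (-1) = 5.
Since the holes are disjoint and sit inside A, by finite additivity
  m(H) = sum_i (b_i - a_i), and m(A \ H) = m(A) - m(H).
Computing the hole measures:
  m(H_1) = 1 - (-1/2) = 3/2.
  m(H_2) = 2 - 3/2 = 1/2.
Summed: m(H) = 3/2 + 1/2 = 2.
So m(A \ H) = 5 - 2 = 3.

3


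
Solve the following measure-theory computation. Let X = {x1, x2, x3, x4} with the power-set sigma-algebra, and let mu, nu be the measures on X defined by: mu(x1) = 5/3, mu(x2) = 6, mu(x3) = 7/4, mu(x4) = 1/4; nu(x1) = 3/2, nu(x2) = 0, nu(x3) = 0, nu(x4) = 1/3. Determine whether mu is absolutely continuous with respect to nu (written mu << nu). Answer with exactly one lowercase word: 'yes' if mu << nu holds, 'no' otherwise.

mu << nu means: every nu-null measurable set is also mu-null; equivalently, for every atom x, if nu({x}) = 0 then mu({x}) = 0.
Checking each atom:
  x1: nu = 3/2 > 0 -> no constraint.
  x2: nu = 0, mu = 6 > 0 -> violates mu << nu.
  x3: nu = 0, mu = 7/4 > 0 -> violates mu << nu.
  x4: nu = 1/3 > 0 -> no constraint.
The atom(s) x2, x3 violate the condition (nu = 0 but mu > 0). Therefore mu is NOT absolutely continuous w.r.t. nu.

no


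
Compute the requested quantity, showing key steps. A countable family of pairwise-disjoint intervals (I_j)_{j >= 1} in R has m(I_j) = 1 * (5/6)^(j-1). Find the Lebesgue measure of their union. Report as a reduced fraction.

By countable additivity of the Lebesgue measure on pairwise disjoint measurable sets,
  m(union_{j >= 1} I_j) = sum_{j >= 1} m(I_j) = sum_{j >= 1} a * r^(j-1),
  with a = 1 and r = 5/6.
Since 0 < r = 5/6 < 1, the geometric series converges:
  sum_{j >= 1} a * r^(j-1) = a / (1 - r).
  = 1 / (1 - 5/6)
  = 1 / (1/6)
  = 6.

6


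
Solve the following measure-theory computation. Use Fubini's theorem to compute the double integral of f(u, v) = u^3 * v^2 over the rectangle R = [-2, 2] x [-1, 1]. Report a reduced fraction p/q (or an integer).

f(u, v) is a tensor product of a function of u and a function of v, and both factors are bounded continuous (hence Lebesgue integrable) on the rectangle, so Fubini's theorem applies:
  integral_R f d(m x m) = (integral_a1^b1 u^3 du) * (integral_a2^b2 v^2 dv).
Inner integral in u: integral_{-2}^{2} u^3 du = (2^4 - (-2)^4)/4
  = 0.
Inner integral in v: integral_{-1}^{1} v^2 dv = (1^3 - (-1)^3)/3
  = 2/3.
Product: (0) * (2/3) = 0.

0
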